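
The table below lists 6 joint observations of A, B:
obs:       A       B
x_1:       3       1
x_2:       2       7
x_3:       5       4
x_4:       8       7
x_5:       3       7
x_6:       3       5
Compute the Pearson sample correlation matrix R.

Step 1 — column means:
  mean(A) = (3 + 2 + 5 + 8 + 3 + 3) / 6 = 24/6 = 4
  mean(B) = (1 + 7 + 4 + 7 + 7 + 5) / 6 = 31/6 = 5.1667

Step 2 — sample variances and covariances s[i,j] = (1/(n-1)) · Σ_k (x_{k,i} - mean_i) · (x_{k,j} - mean_j), with n-1 = 5:
  s[A,A] = ((-1)·(-1) + (-2)·(-2) + (1)·(1) + (4)·(4) + (-1)·(-1) + (-1)·(-1)) / 5 = 24/5 = 4.8
  s[A,B] = ((-1)·(-4.1667) + (-2)·(1.8333) + (1)·(-1.1667) + (4)·(1.8333) + (-1)·(1.8333) + (-1)·(-0.1667)) / 5 = 5/5 = 1
  s[B,B] = ((-4.1667)·(-4.1667) + (1.8333)·(1.8333) + (-1.1667)·(-1.1667) + (1.8333)·(1.8333) + (1.8333)·(1.8333) + (-0.1667)·(-0.1667)) / 5 = 28.8333/5 = 5.7667
  Sample standard deviations s_i = √(s[i,i]):
  s(A) = √(4.8) = 2.1909
  s(B) = √(5.7667) = 2.4014

Step 3 — r_{ij} = s_{ij} / (s_i · s_j):
  r[A,A] = 1 (diagonal).
  r[A,B] = 1 / (2.1909 · 2.4014) = 1 / 5.2612 = 0.1901
  r[B,B] = 1 (diagonal).

R is symmetric with unit diagonal. Assembling:

R = [[1, 0.1901],
 [0.1901, 1]]


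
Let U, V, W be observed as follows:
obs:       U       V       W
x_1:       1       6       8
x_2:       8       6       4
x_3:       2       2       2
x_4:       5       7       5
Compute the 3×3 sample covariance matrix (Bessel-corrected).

Step 1 — column means:
  mean(U) = (1 + 8 + 2 + 5) / 4 = 16/4 = 4
  mean(V) = (6 + 6 + 2 + 7) / 4 = 21/4 = 5.25
  mean(W) = (8 + 4 + 2 + 5) / 4 = 19/4 = 4.75

Step 2 — sample covariance S[i,j] = (1/(n-1)) · Σ_k (x_{k,i} - mean_i) · (x_{k,j} - mean_j), with n-1 = 3.
  S[U,U] = ((-3)·(-3) + (4)·(4) + (-2)·(-2) + (1)·(1)) / 3 = 30/3 = 10
  S[U,V] = ((-3)·(0.75) + (4)·(0.75) + (-2)·(-3.25) + (1)·(1.75)) / 3 = 9/3 = 3
  S[U,W] = ((-3)·(3.25) + (4)·(-0.75) + (-2)·(-2.75) + (1)·(0.25)) / 3 = -7/3 = -2.3333
  S[V,V] = ((0.75)·(0.75) + (0.75)·(0.75) + (-3.25)·(-3.25) + (1.75)·(1.75)) / 3 = 14.75/3 = 4.9167
  S[V,W] = ((0.75)·(3.25) + (0.75)·(-0.75) + (-3.25)·(-2.75) + (1.75)·(0.25)) / 3 = 11.25/3 = 3.75
  S[W,W] = ((3.25)·(3.25) + (-0.75)·(-0.75) + (-2.75)·(-2.75) + (0.25)·(0.25)) / 3 = 18.75/3 = 6.25

S is symmetric (S[j,i] = S[i,j]). Assembling:

S = [[10, 3, -2.3333],
 [3, 4.9167, 3.75],
 [-2.3333, 3.75, 6.25]]


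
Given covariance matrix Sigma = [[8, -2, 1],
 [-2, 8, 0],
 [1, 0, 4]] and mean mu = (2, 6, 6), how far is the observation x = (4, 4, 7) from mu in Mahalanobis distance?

Step 1 — centre the observation: (x - mu) = (2, -2, 1).

Step 2 — invert Sigma (cofactor / det for 3×3, or solve directly):
  Sigma^{-1} = [[0.1379, 0.0345, -0.0345],
 [0.0345, 0.1336, -0.0086],
 [-0.0345, -0.0086, 0.2586]].

Step 3 — form the quadratic (x - mu)^T · Sigma^{-1} · (x - mu):
  Sigma^{-1} · (x - mu) = (0.1724, -0.2069, 0.2069).
  (x - mu)^T · [Sigma^{-1} · (x - mu)] = (2)·(0.1724) + (-2)·(-0.2069) + (1)·(0.2069) = 0.9655.

Step 4 — take square root: d = √(0.9655) ≈ 0.9826.

d(x, mu) = √(0.9655) ≈ 0.9826


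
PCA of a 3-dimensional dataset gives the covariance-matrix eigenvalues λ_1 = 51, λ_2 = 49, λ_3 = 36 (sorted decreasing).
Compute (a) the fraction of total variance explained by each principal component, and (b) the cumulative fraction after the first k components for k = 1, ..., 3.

Step 1 — total variance = trace(Sigma) = Σ λ_i = 51 + 49 + 36 = 136.

Step 2 — fraction explained by component i = λ_i / Σ λ:
  PC1: 51/136 = 0.375
  PC2: 49/136 = 0.3603
  PC3: 36/136 = 0.2647

Step 3 — cumulative fraction after k components = (λ_1 + ... + λ_k) / Σ λ:
  k = 1: 51/136 = 0.375
  k = 2: (51 + 49)/136 = 100/136 = 0.7353
  k = 3: (51 + 49 + 36)/136 = 136/136 = 1

Summary (fraction, with percent):

explained: PC1 0.375 (37.5%), PC2 0.3603 (36.03%), PC3 0.2647 (26.47%);  cumulative: 0.375, 0.7353, 1


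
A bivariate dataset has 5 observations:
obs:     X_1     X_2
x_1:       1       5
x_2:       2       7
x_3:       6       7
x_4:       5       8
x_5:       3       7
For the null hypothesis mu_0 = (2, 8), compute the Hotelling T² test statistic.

Step 1 — sample mean vector:
  mean(X_1) = (1 + 2 + 6 + 5 + 3) / 5 = 17/5 = 3.4
  mean(X_2) = (5 + 7 + 7 + 8 + 7) / 5 = 34/5 = 6.8
  x̄ = (3.4, 6.8),  deviation x̄ - mu_0 = (3.4, 6.8) - (2, 8) = (1.4, -1.2).

Step 2 — sample covariance matrix, S[i,j] = (1/(n-1)) · Σ_k (x_{k,i} - mean_i) · (x_{k,j} - mean_j), divisor n-1 = 4:
  S[X_1,X_1] = ((-2.4)·(-2.4) + (-1.4)·(-1.4) + (2.6)·(2.6) + (1.6)·(1.6) + (-0.4)·(-0.4)) / 4 = 17.2/4 = 4.3
  S[X_1,X_2] = ((-2.4)·(-1.8) + (-1.4)·(0.2) + (2.6)·(0.2) + (1.6)·(1.2) + (-0.4)·(0.2)) / 4 = 6.4/4 = 1.6
  S[X_2,X_2] = ((-1.8)·(-1.8) + (0.2)·(0.2) + (0.2)·(0.2) + (1.2)·(1.2) + (0.2)·(0.2)) / 4 = 4.8/4 = 1.2
  S = [[4.3, 1.6],
 [1.6, 1.2]].

Step 3 — invert S. det(S) = 4.3·1.2 - (1.6)² = 2.6.
  S^{-1} = (1/det) · [[d, -b], [-b, a]] = [[0.4615, -0.6154],
 [-0.6154, 1.6538]].

Step 4 — quadratic form (x̄ - mu_0)^T · S^{-1} · (x̄ - mu_0):
  S^{-1} · (x̄ - mu_0) = (1.3846, -2.8462),
  (x̄ - mu_0)^T · [...] = (1.4)·(1.3846) + (-1.2)·(-2.8462) = 5.3538.

Step 5 — scale by n: T² = 5 · 5.3538 = 26.7692.

T² ≈ 26.7692


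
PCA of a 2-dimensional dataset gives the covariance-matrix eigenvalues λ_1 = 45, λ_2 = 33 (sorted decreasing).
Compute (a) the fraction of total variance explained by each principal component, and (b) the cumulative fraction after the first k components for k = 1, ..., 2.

Step 1 — total variance = trace(Sigma) = Σ λ_i = 45 + 33 = 78.

Step 2 — fraction explained by component i = λ_i / Σ λ:
  PC1: 45/78 = 0.5769
  PC2: 33/78 = 0.4231

Step 3 — cumulative fraction after k components = (λ_1 + ... + λ_k) / Σ λ:
  k = 1: 45/78 = 0.5769
  k = 2: (45 + 33)/78 = 78/78 = 1

Summary (fraction, with percent):

explained: PC1 0.5769 (57.69%), PC2 0.4231 (42.31%);  cumulative: 0.5769, 1


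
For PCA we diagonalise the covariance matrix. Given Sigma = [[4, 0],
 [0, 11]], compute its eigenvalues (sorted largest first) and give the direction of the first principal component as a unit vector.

Step 1 — characteristic polynomial of 2×2 Sigma:
  det(Sigma - λI) = λ² - trace · λ + det = 0.
  trace = 4 + 11 = 15, det = 4·11 - (0)² = 44.
Step 2 — discriminant:
  Δ = trace² - 4·det = 225 - 176 = 49.
Step 3 — eigenvalues:
  λ = (trace ± √Δ)/2 = (15 ± 7)/2,
  λ_1 = 11,  λ_2 = 4.

Step 4 — unit eigenvector for λ_1: Sigma is diagonal, so its eigenvectors are the coordinate axes. λ_1 = 11 is the diagonal entry on the second coordinate axis, hence
  v_1 = (0, 1) (||v_1|| = 1).

λ_1 = 11,  λ_2 = 4;  v_1 ≈ (0, 1)


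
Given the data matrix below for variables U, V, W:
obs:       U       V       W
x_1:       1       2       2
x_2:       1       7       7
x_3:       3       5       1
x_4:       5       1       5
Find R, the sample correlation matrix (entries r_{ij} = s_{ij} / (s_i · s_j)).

Step 1 — column means:
  mean(U) = (1 + 1 + 3 + 5) / 4 = 10/4 = 2.5
  mean(V) = (2 + 7 + 5 + 1) / 4 = 15/4 = 3.75
  mean(W) = (2 + 7 + 1 + 5) / 4 = 15/4 = 3.75

Step 2 — sample variances and covariances s[i,j] = (1/(n-1)) · Σ_k (x_{k,i} - mean_i) · (x_{k,j} - mean_j), with n-1 = 3:
  s[U,U] = ((-1.5)·(-1.5) + (-1.5)·(-1.5) + (0.5)·(0.5) + (2.5)·(2.5)) / 3 = 11/3 = 3.6667
  s[U,V] = ((-1.5)·(-1.75) + (-1.5)·(3.25) + (0.5)·(1.25) + (2.5)·(-2.75)) / 3 = -8.5/3 = -2.8333
  s[U,W] = ((-1.5)·(-1.75) + (-1.5)·(3.25) + (0.5)·(-2.75) + (2.5)·(1.25)) / 3 = -0.5/3 = -0.1667
  s[V,V] = ((-1.75)·(-1.75) + (3.25)·(3.25) + (1.25)·(1.25) + (-2.75)·(-2.75)) / 3 = 22.75/3 = 7.5833
  s[V,W] = ((-1.75)·(-1.75) + (3.25)·(3.25) + (1.25)·(-2.75) + (-2.75)·(1.25)) / 3 = 6.75/3 = 2.25
  s[W,W] = ((-1.75)·(-1.75) + (3.25)·(3.25) + (-2.75)·(-2.75) + (1.25)·(1.25)) / 3 = 22.75/3 = 7.5833
  Sample standard deviations s_i = √(s[i,i]):
  s(U) = √(3.6667) = 1.9149
  s(V) = √(7.5833) = 2.7538
  s(W) = √(7.5833) = 2.7538

Step 3 — r_{ij} = s_{ij} / (s_i · s_j):
  r[U,U] = 1 (diagonal).
  r[U,V] = -2.8333 / (1.9149 · 2.7538) = -2.8333 / 5.2731 = -0.5373
  r[U,W] = -0.1667 / (1.9149 · 2.7538) = -0.1667 / 5.2731 = -0.0316
  r[V,V] = 1 (diagonal).
  r[V,W] = 2.25 / (2.7538 · 2.7538) = 2.25 / 7.5833 = 0.2967
  r[W,W] = 1 (diagonal).

R is symmetric with unit diagonal. Assembling:

R = [[1, -0.5373, -0.0316],
 [-0.5373, 1, 0.2967],
 [-0.0316, 0.2967, 1]]


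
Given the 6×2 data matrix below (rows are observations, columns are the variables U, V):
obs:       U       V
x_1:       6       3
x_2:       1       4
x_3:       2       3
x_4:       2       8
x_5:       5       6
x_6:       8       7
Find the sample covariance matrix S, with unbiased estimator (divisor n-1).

Step 1 — column means:
  mean(U) = (6 + 1 + 2 + 2 + 5 + 8) / 6 = 24/6 = 4
  mean(V) = (3 + 4 + 3 + 8 + 6 + 7) / 6 = 31/6 = 5.1667

Step 2 — sample covariance S[i,j] = (1/(n-1)) · Σ_k (x_{k,i} - mean_i) · (x_{k,j} - mean_j), with n-1 = 5.
  S[U,U] = ((2)·(2) + (-3)·(-3) + (-2)·(-2) + (-2)·(-2) + (1)·(1) + (4)·(4)) / 5 = 38/5 = 7.6
  S[U,V] = ((2)·(-2.1667) + (-3)·(-1.1667) + (-2)·(-2.1667) + (-2)·(2.8333) + (1)·(0.8333) + (4)·(1.8333)) / 5 = 6/5 = 1.2
  S[V,V] = ((-2.1667)·(-2.1667) + (-1.1667)·(-1.1667) + (-2.1667)·(-2.1667) + (2.8333)·(2.8333) + (0.8333)·(0.8333) + (1.8333)·(1.8333)) / 5 = 22.8333/5 = 4.5667

S is symmetric (S[j,i] = S[i,j]). Assembling:

S = [[7.6, 1.2],
 [1.2, 4.5667]]


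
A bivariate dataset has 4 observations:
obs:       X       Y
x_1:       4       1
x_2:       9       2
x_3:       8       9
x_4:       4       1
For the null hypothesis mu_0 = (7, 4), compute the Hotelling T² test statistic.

Step 1 — sample mean vector:
  mean(X) = (4 + 9 + 8 + 4) / 4 = 25/4 = 6.25
  mean(Y) = (1 + 2 + 9 + 1) / 4 = 13/4 = 3.25
  x̄ = (6.25, 3.25),  deviation x̄ - mu_0 = (6.25, 3.25) - (7, 4) = (-0.75, -0.75).

Step 2 — sample covariance matrix, S[i,j] = (1/(n-1)) · Σ_k (x_{k,i} - mean_i) · (x_{k,j} - mean_j), divisor n-1 = 3:
  S[X,X] = ((-2.25)·(-2.25) + (2.75)·(2.75) + (1.75)·(1.75) + (-2.25)·(-2.25)) / 3 = 20.75/3 = 6.9167
  S[X,Y] = ((-2.25)·(-2.25) + (2.75)·(-1.25) + (1.75)·(5.75) + (-2.25)·(-2.25)) / 3 = 16.75/3 = 5.5833
  S[Y,Y] = ((-2.25)·(-2.25) + (-1.25)·(-1.25) + (5.75)·(5.75) + (-2.25)·(-2.25)) / 3 = 44.75/3 = 14.9167
  S = [[6.9167, 5.5833],
 [5.5833, 14.9167]].

Step 3 — invert S. det(S) = 6.9167·14.9167 - (5.5833)² = 72.
  S^{-1} = (1/det) · [[d, -b], [-b, a]] = [[0.2072, -0.0775],
 [-0.0775, 0.0961]].

Step 4 — quadratic form (x̄ - mu_0)^T · S^{-1} · (x̄ - mu_0):
  S^{-1} · (x̄ - mu_0) = (-0.0972, -0.0139),
  (x̄ - mu_0)^T · [...] = (-0.75)·(-0.0972) + (-0.75)·(-0.0139) = 0.0833.

Step 5 — scale by n: T² = 4 · 0.0833 = 0.3333.

T² ≈ 0.3333


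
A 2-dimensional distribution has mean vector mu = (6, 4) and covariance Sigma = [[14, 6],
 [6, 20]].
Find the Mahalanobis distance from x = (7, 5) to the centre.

Step 1 — centre the observation: (x - mu) = (1, 1).

Step 2 — invert Sigma. det(Sigma) = 14·20 - (6)² = 244.
  Sigma^{-1} = (1/det) · [[d, -b], [-b, a]] = [[0.082, -0.0246],
 [-0.0246, 0.0574]].

Step 3 — form the quadratic (x - mu)^T · Sigma^{-1} · (x - mu):
  Sigma^{-1} · (x - mu) = (0.0574, 0.0328).
  (x - mu)^T · [Sigma^{-1} · (x - mu)] = (1)·(0.0574) + (1)·(0.0328) = 0.0902.

Step 4 — take square root: d = √(0.0902) ≈ 0.3003.

d(x, mu) = √(0.0902) ≈ 0.3003


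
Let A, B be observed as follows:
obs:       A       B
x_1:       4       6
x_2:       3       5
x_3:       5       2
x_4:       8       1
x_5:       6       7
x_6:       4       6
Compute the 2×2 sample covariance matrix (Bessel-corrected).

Step 1 — column means:
  mean(A) = (4 + 3 + 5 + 8 + 6 + 4) / 6 = 30/6 = 5
  mean(B) = (6 + 5 + 2 + 1 + 7 + 6) / 6 = 27/6 = 4.5

Step 2 — sample covariance S[i,j] = (1/(n-1)) · Σ_k (x_{k,i} - mean_i) · (x_{k,j} - mean_j), with n-1 = 5.
  S[A,A] = ((-1)·(-1) + (-2)·(-2) + (0)·(0) + (3)·(3) + (1)·(1) + (-1)·(-1)) / 5 = 16/5 = 3.2
  S[A,B] = ((-1)·(1.5) + (-2)·(0.5) + (0)·(-2.5) + (3)·(-3.5) + (1)·(2.5) + (-1)·(1.5)) / 5 = -12/5 = -2.4
  S[B,B] = ((1.5)·(1.5) + (0.5)·(0.5) + (-2.5)·(-2.5) + (-3.5)·(-3.5) + (2.5)·(2.5) + (1.5)·(1.5)) / 5 = 29.5/5 = 5.9

S is symmetric (S[j,i] = S[i,j]). Assembling:

S = [[3.2, -2.4],
 [-2.4, 5.9]]


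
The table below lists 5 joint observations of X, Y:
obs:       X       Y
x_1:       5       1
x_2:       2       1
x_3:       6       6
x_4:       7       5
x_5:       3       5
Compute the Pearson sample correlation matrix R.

Step 1 — column means:
  mean(X) = (5 + 2 + 6 + 7 + 3) / 5 = 23/5 = 4.6
  mean(Y) = (1 + 1 + 6 + 5 + 5) / 5 = 18/5 = 3.6

Step 2 — sample variances and covariances s[i,j] = (1/(n-1)) · Σ_k (x_{k,i} - mean_i) · (x_{k,j} - mean_j), with n-1 = 4:
  s[X,X] = ((0.4)·(0.4) + (-2.6)·(-2.6) + (1.4)·(1.4) + (2.4)·(2.4) + (-1.6)·(-1.6)) / 4 = 17.2/4 = 4.3
  s[X,Y] = ((0.4)·(-2.6) + (-2.6)·(-2.6) + (1.4)·(2.4) + (2.4)·(1.4) + (-1.6)·(1.4)) / 4 = 10.2/4 = 2.55
  s[Y,Y] = ((-2.6)·(-2.6) + (-2.6)·(-2.6) + (2.4)·(2.4) + (1.4)·(1.4) + (1.4)·(1.4)) / 4 = 23.2/4 = 5.8
  Sample standard deviations s_i = √(s[i,i]):
  s(X) = √(4.3) = 2.0736
  s(Y) = √(5.8) = 2.4083

Step 3 — r_{ij} = s_{ij} / (s_i · s_j):
  r[X,X] = 1 (diagonal).
  r[X,Y] = 2.55 / (2.0736 · 2.4083) = 2.55 / 4.994 = 0.5106
  r[Y,Y] = 1 (diagonal).

R is symmetric with unit diagonal. Assembling:

R = [[1, 0.5106],
 [0.5106, 1]]


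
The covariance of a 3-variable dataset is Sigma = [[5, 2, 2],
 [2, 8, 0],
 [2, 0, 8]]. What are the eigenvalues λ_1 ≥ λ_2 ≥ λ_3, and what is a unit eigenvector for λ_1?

Step 1 — characteristic polynomial p(λ) = det(λI - Sigma) = λ³ - tr·λ² + c_1·λ - det, where tr = trace, c_1 = sum of the principal 2×2 minors, det = det(Sigma):
  tr = 5 + 8 + 8 = 21,
  c_1 = (5·8 - (2)²) + (5·8 - (2)²) + (8·8 - (0)²) = 36 + 36 + 64 = 136,
  det = 5·(8·8 - (0)²) - (2)·((2)·8 - (0)·(2)) + (2)·((2)·(0) - 8·(2)) = 5·(64) - (2)·(16) + (2)·(-16) = 256.
  So p(λ) = λ³ - 21λ² + 136λ - 256.
Step 2 — look for an integer root (rational root theorem: any rational root is an integer divisor of 256). Testing λ = 8:
  p(8) = 512 - 1344 + 1088 - 256 = 0  ✓
  Dividing out (λ - 8): p(λ) = (λ - 8)(λ² - 13λ + 32).
Step 3 — remaining eigenvalues from the quadratic λ² - 13λ + 32 = 0:
  Δ = 13² - 4·32 = 169 - 128 = 41,  λ = (13 ± √41)/2 = (13 ± 6.4031)/2 ≈ 9.7016 or 3.2984.
  Sorted: λ_1 = 9.7016,  λ_2 = 8,  λ_3 = 3.2984  (check: sum = 21 = tr ✓).

Step 4 — unit eigenvector for λ_1 ≈ 9.7016: v spans the null space of (Sigma - λ_1 I), whose rows are
  r_1 = (-4.7016, 2, 2),  r_2 = (2, -1.7016, 0),  r_3 = (2, 0, -1.7016).
  v is orthogonal to every row, so take v ∝ r_1 × r_2 = ((2)·(0) - (2)·(-1.7016), (2)·(2) - (-4.7016)·(0), (-4.7016)·(-1.7016) - (2)·(2)) ≈ (3.4031, 4, 4).
  Let u = (3.4031, 4, 4).
  ||u|| = √((3.4031)² + (4)² + (4)²) = √(43.5813) ≈ 6.6016,  v_1 = u/||u|| ≈ (0.5155, 0.6059, 0.6059) (||v_1|| = 1).

λ_1 = 9.7016,  λ_2 = 8,  λ_3 = 3.2984;  v_1 ≈ (0.5155, 0.6059, 0.6059)


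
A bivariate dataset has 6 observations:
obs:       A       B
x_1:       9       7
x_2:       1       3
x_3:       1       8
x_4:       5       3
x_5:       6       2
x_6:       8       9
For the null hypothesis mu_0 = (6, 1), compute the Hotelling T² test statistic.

Step 1 — sample mean vector:
  mean(A) = (9 + 1 + 1 + 5 + 6 + 8) / 6 = 30/6 = 5
  mean(B) = (7 + 3 + 8 + 3 + 2 + 9) / 6 = 32/6 = 5.3333
  x̄ = (5, 5.3333),  deviation x̄ - mu_0 = (5, 5.3333) - (6, 1) = (-1, 4.3333).

Step 2 — sample covariance matrix, S[i,j] = (1/(n-1)) · Σ_k (x_{k,i} - mean_i) · (x_{k,j} - mean_j), divisor n-1 = 5:
  S[A,A] = ((4)·(4) + (-4)·(-4) + (-4)·(-4) + (0)·(0) + (1)·(1) + (3)·(3)) / 5 = 58/5 = 11.6
  S[A,B] = ((4)·(1.6667) + (-4)·(-2.3333) + (-4)·(2.6667) + (0)·(-2.3333) + (1)·(-3.3333) + (3)·(3.6667)) / 5 = 13/5 = 2.6
  S[B,B] = ((1.6667)·(1.6667) + (-2.3333)·(-2.3333) + (2.6667)·(2.6667) + (-2.3333)·(-2.3333) + (-3.3333)·(-3.3333) + (3.6667)·(3.6667)) / 5 = 45.3333/5 = 9.0667
  S = [[11.6, 2.6],
 [2.6, 9.0667]].

Step 3 — invert S. det(S) = 11.6·9.0667 - (2.6)² = 98.4133.
  S^{-1} = (1/det) · [[d, -b], [-b, a]] = [[0.0921, -0.0264],
 [-0.0264, 0.1179]].

Step 4 — quadratic form (x̄ - mu_0)^T · S^{-1} · (x̄ - mu_0):
  S^{-1} · (x̄ - mu_0) = (-0.2066, 0.5372),
  (x̄ - mu_0)^T · [...] = (-1)·(-0.2066) + (4.3333)·(0.5372) = 2.5344.

Step 5 — scale by n: T² = 6 · 2.5344 = 15.2066.

T² ≈ 15.2066


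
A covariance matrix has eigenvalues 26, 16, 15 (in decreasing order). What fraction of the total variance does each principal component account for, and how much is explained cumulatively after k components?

Step 1 — total variance = trace(Sigma) = Σ λ_i = 26 + 16 + 15 = 57.

Step 2 — fraction explained by component i = λ_i / Σ λ:
  PC1: 26/57 = 0.4561
  PC2: 16/57 = 0.2807
  PC3: 15/57 = 0.2632

Step 3 — cumulative fraction after k components = (λ_1 + ... + λ_k) / Σ λ:
  k = 1: 26/57 = 0.4561
  k = 2: (26 + 16)/57 = 42/57 = 0.7368
  k = 3: (26 + 16 + 15)/57 = 57/57 = 1

Summary (fraction, with percent):

explained: PC1 0.4561 (45.61%), PC2 0.2807 (28.07%), PC3 0.2632 (26.32%);  cumulative: 0.4561, 0.7368, 1


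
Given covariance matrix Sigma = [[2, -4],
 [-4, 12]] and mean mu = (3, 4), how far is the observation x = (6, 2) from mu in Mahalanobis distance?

Step 1 — centre the observation: (x - mu) = (3, -2).

Step 2 — invert Sigma. det(Sigma) = 2·12 - (-4)² = 8.
  Sigma^{-1} = (1/det) · [[d, -b], [-b, a]] = [[1.5, 0.5],
 [0.5, 0.25]].

Step 3 — form the quadratic (x - mu)^T · Sigma^{-1} · (x - mu):
  Sigma^{-1} · (x - mu) = (3.5, 1).
  (x - mu)^T · [Sigma^{-1} · (x - mu)] = (3)·(3.5) + (-2)·(1) = 8.5.

Step 4 — take square root: d = √(8.5) ≈ 2.9155.

d(x, mu) = √(8.5) ≈ 2.9155


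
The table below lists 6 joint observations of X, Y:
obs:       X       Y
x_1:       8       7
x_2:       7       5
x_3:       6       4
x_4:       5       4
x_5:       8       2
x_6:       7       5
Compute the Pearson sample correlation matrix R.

Step 1 — column means:
  mean(X) = (8 + 7 + 6 + 5 + 8 + 7) / 6 = 41/6 = 6.8333
  mean(Y) = (7 + 5 + 4 + 4 + 2 + 5) / 6 = 27/6 = 4.5

Step 2 — sample variances and covariances s[i,j] = (1/(n-1)) · Σ_k (x_{k,i} - mean_i) · (x_{k,j} - mean_j), with n-1 = 5:
  s[X,X] = ((1.1667)·(1.1667) + (0.1667)·(0.1667) + (-0.8333)·(-0.8333) + (-1.8333)·(-1.8333) + (1.1667)·(1.1667) + (0.1667)·(0.1667)) / 5 = 6.8333/5 = 1.3667
  s[X,Y] = ((1.1667)·(2.5) + (0.1667)·(0.5) + (-0.8333)·(-0.5) + (-1.8333)·(-0.5) + (1.1667)·(-2.5) + (0.1667)·(0.5)) / 5 = 1.5/5 = 0.3
  s[Y,Y] = ((2.5)·(2.5) + (0.5)·(0.5) + (-0.5)·(-0.5) + (-0.5)·(-0.5) + (-2.5)·(-2.5) + (0.5)·(0.5)) / 5 = 13.5/5 = 2.7
  Sample standard deviations s_i = √(s[i,i]):
  s(X) = √(1.3667) = 1.169
  s(Y) = √(2.7) = 1.6432

Step 3 — r_{ij} = s_{ij} / (s_i · s_j):
  r[X,X] = 1 (diagonal).
  r[X,Y] = 0.3 / (1.169 · 1.6432) = 0.3 / 1.9209 = 0.1562
  r[Y,Y] = 1 (diagonal).

R is symmetric with unit diagonal. Assembling:

R = [[1, 0.1562],
 [0.1562, 1]]


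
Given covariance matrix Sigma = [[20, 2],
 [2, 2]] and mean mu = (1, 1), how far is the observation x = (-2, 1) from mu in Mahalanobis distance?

Step 1 — centre the observation: (x - mu) = (-3, 0).

Step 2 — invert Sigma. det(Sigma) = 20·2 - (2)² = 36.
  Sigma^{-1} = (1/det) · [[d, -b], [-b, a]] = [[0.0556, -0.0556],
 [-0.0556, 0.5556]].

Step 3 — form the quadratic (x - mu)^T · Sigma^{-1} · (x - mu):
  Sigma^{-1} · (x - mu) = (-0.1667, 0.1667).
  (x - mu)^T · [Sigma^{-1} · (x - mu)] = (-3)·(-0.1667) + (0)·(0.1667) = 0.5.

Step 4 — take square root: d = √(0.5) ≈ 0.7071.

d(x, mu) = √(0.5) ≈ 0.7071


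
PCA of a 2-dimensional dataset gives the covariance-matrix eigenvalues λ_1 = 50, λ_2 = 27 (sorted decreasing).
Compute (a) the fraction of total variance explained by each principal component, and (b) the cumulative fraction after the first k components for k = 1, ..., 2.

Step 1 — total variance = trace(Sigma) = Σ λ_i = 50 + 27 = 77.

Step 2 — fraction explained by component i = λ_i / Σ λ:
  PC1: 50/77 = 0.6494
  PC2: 27/77 = 0.3506

Step 3 — cumulative fraction after k components = (λ_1 + ... + λ_k) / Σ λ:
  k = 1: 50/77 = 0.6494
  k = 2: (50 + 27)/77 = 77/77 = 1

Summary (fraction, with percent):

explained: PC1 0.6494 (64.94%), PC2 0.3506 (35.06%);  cumulative: 0.6494, 1


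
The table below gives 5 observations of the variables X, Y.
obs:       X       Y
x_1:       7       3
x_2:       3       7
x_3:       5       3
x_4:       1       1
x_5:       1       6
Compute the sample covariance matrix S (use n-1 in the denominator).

Step 1 — column means:
  mean(X) = (7 + 3 + 5 + 1 + 1) / 5 = 17/5 = 3.4
  mean(Y) = (3 + 7 + 3 + 1 + 6) / 5 = 20/5 = 4

Step 2 — sample covariance S[i,j] = (1/(n-1)) · Σ_k (x_{k,i} - mean_i) · (x_{k,j} - mean_j), with n-1 = 4.
  S[X,X] = ((3.6)·(3.6) + (-0.4)·(-0.4) + (1.6)·(1.6) + (-2.4)·(-2.4) + (-2.4)·(-2.4)) / 4 = 27.2/4 = 6.8
  S[X,Y] = ((3.6)·(-1) + (-0.4)·(3) + (1.6)·(-1) + (-2.4)·(-3) + (-2.4)·(2)) / 4 = -4/4 = -1
  S[Y,Y] = ((-1)·(-1) + (3)·(3) + (-1)·(-1) + (-3)·(-3) + (2)·(2)) / 4 = 24/4 = 6

S is symmetric (S[j,i] = S[i,j]). Assembling:

S = [[6.8, -1],
 [-1, 6]]


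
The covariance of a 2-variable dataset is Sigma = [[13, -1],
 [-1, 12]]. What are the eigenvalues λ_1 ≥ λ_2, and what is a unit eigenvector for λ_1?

Step 1 — characteristic polynomial of 2×2 Sigma:
  det(Sigma - λI) = λ² - trace · λ + det = 0.
  trace = 13 + 12 = 25, det = 13·12 - (-1)² = 155.
Step 2 — discriminant:
  Δ = trace² - 4·det = 625 - 620 = 5.
Step 3 — eigenvalues:
  λ = (trace ± √Δ)/2 = (25 ± 2.2361)/2,
  λ_1 = 13.618,  λ_2 = 11.382.

Step 4 — unit eigenvector for λ_1: solve (Sigma - λ_1 I)v = 0. First row:
  (13 - 13.618)·v_x + (-1)·v_y = 0, i.e. (-0.618)·v_x + (-1)·v_y = 0,
  so v ∝ (b, λ_1 - a) = (-1, 0.618); multiply by -1 so the first entry is positive: u = (1, -0.618).
  ||u|| = √((1)² + (-0.618)²) = √(1.382) ≈ 1.1756,
  v_1 = u/||u|| ≈ (0.8507, -0.5257) (||v_1|| = 1).

λ_1 = 13.618,  λ_2 = 11.382;  v_1 ≈ (0.8507, -0.5257)


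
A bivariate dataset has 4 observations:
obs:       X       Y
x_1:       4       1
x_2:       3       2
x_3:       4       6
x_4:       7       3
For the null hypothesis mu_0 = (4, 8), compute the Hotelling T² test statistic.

Step 1 — sample mean vector:
  mean(X) = (4 + 3 + 4 + 7) / 4 = 18/4 = 4.5
  mean(Y) = (1 + 2 + 6 + 3) / 4 = 12/4 = 3
  x̄ = (4.5, 3),  deviation x̄ - mu_0 = (4.5, 3) - (4, 8) = (0.5, -5).

Step 2 — sample covariance matrix, S[i,j] = (1/(n-1)) · Σ_k (x_{k,i} - mean_i) · (x_{k,j} - mean_j), divisor n-1 = 3:
  S[X,X] = ((-0.5)·(-0.5) + (-1.5)·(-1.5) + (-0.5)·(-0.5) + (2.5)·(2.5)) / 3 = 9/3 = 3
  S[X,Y] = ((-0.5)·(-2) + (-1.5)·(-1) + (-0.5)·(3) + (2.5)·(0)) / 3 = 1/3 = 0.3333
  S[Y,Y] = ((-2)·(-2) + (-1)·(-1) + (3)·(3) + (0)·(0)) / 3 = 14/3 = 4.6667
  S = [[3, 0.3333],
 [0.3333, 4.6667]].

Step 3 — invert S. det(S) = 3·4.6667 - (0.3333)² = 13.8889.
  S^{-1} = (1/det) · [[d, -b], [-b, a]] = [[0.336, -0.024],
 [-0.024, 0.216]].

Step 4 — quadratic form (x̄ - mu_0)^T · S^{-1} · (x̄ - mu_0):
  S^{-1} · (x̄ - mu_0) = (0.288, -1.092),
  (x̄ - mu_0)^T · [...] = (0.5)·(0.288) + (-5)·(-1.092) = 5.604.

Step 5 — scale by n: T² = 4 · 5.604 = 22.416.

T² ≈ 22.416


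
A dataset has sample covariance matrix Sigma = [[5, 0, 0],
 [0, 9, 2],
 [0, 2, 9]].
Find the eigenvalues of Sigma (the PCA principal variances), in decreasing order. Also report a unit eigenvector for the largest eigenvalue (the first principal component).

Step 1 — characteristic polynomial p(λ) = det(λI - Sigma) = λ³ - tr·λ² + c_1·λ - det, where tr = trace, c_1 = sum of the principal 2×2 minors, det = det(Sigma):
  tr = 5 + 9 + 9 = 23,
  c_1 = (5·9 - (0)²) + (5·9 - (0)²) + (9·9 - (2)²) = 45 + 45 + 77 = 167,
  det = 5·(9·9 - (2)²) - (0)·((0)·9 - (2)·(0)) + (0)·((0)·(2) - 9·(0)) = 5·(77) - (0)·(0) + (0)·(0) = 385.
  So p(λ) = λ³ - 23λ² + 167λ - 385.
Step 2 — look for an integer root (rational root theorem: any rational root is an integer divisor of 385). Testing λ = 5:
  p(5) = 125 - 575 + 835 - 385 = 0  ✓
  Dividing out (λ - 5): p(λ) = (λ - 5)(λ² - 18λ + 77).
Step 3 — remaining eigenvalues from the quadratic λ² - 18λ + 77 = 0:
  Δ = 18² - 4·77 = 324 - 308 = 16,  λ = (18 ± √16)/2 = (18 ± 4)/2 = 11 or 7.
  Sorted: λ_1 = 11,  λ_2 = 7,  λ_3 = 5  (check: sum = 23 = tr ✓).

Step 4 — unit eigenvector for λ_1 = 11: v spans the null space of (Sigma - λ_1 I), whose rows are
  r_1 = (-6, 0, 0),  r_2 = (0, -2, 2),  r_3 = (0, 2, -2).
  v is orthogonal to every row, so take v ∝ r_1 × r_2 = ((0)·(2) - (0)·(-2), (0)·(0) - (-6)·(2), (-6)·(-2) - (0)·(0)) = (0, 12, 12).
  Rescale (divide by 12): u = (0, 1, 1).
  ||u|| = √((0)² + (1)² + (1)²) = √(2) ≈ 1.4142,  v_1 = u/||u|| ≈ (0, 0.7071, 0.7071) (||v_1|| = 1).

λ_1 = 11,  λ_2 = 7,  λ_3 = 5;  v_1 ≈ (0, 0.7071, 0.7071)


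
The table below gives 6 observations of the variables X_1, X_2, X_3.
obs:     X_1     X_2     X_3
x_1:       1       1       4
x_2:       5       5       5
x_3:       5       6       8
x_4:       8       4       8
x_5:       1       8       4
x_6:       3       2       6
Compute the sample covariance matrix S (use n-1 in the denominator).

Step 1 — column means:
  mean(X_1) = (1 + 5 + 5 + 8 + 1 + 3) / 6 = 23/6 = 3.8333
  mean(X_2) = (1 + 5 + 6 + 4 + 8 + 2) / 6 = 26/6 = 4.3333
  mean(X_3) = (4 + 5 + 8 + 8 + 4 + 6) / 6 = 35/6 = 5.8333

Step 2 — sample covariance S[i,j] = (1/(n-1)) · Σ_k (x_{k,i} - mean_i) · (x_{k,j} - mean_j), with n-1 = 5.
  S[X_1,X_1] = ((-2.8333)·(-2.8333) + (1.1667)·(1.1667) + (1.1667)·(1.1667) + (4.1667)·(4.1667) + (-2.8333)·(-2.8333) + (-0.8333)·(-0.8333)) / 5 = 36.8333/5 = 7.3667
  S[X_1,X_2] = ((-2.8333)·(-3.3333) + (1.1667)·(0.6667) + (1.1667)·(1.6667) + (4.1667)·(-0.3333) + (-2.8333)·(3.6667) + (-0.8333)·(-2.3333)) / 5 = 2.3333/5 = 0.4667
  S[X_1,X_3] = ((-2.8333)·(-1.8333) + (1.1667)·(-0.8333) + (1.1667)·(2.1667) + (4.1667)·(2.1667) + (-2.8333)·(-1.8333) + (-0.8333)·(0.1667)) / 5 = 20.8333/5 = 4.1667
  S[X_2,X_2] = ((-3.3333)·(-3.3333) + (0.6667)·(0.6667) + (1.6667)·(1.6667) + (-0.3333)·(-0.3333) + (3.6667)·(3.6667) + (-2.3333)·(-2.3333)) / 5 = 33.3333/5 = 6.6667
  S[X_2,X_3] = ((-3.3333)·(-1.8333) + (0.6667)·(-0.8333) + (1.6667)·(2.1667) + (-0.3333)·(2.1667) + (3.6667)·(-1.8333) + (-2.3333)·(0.1667)) / 5 = 1.3333/5 = 0.2667
  S[X_3,X_3] = ((-1.8333)·(-1.8333) + (-0.8333)·(-0.8333) + (2.1667)·(2.1667) + (2.1667)·(2.1667) + (-1.8333)·(-1.8333) + (0.1667)·(0.1667)) / 5 = 16.8333/5 = 3.3667

S is symmetric (S[j,i] = S[i,j]). Assembling:

S = [[7.3667, 0.4667, 4.1667],
 [0.4667, 6.6667, 0.2667],
 [4.1667, 0.2667, 3.3667]]


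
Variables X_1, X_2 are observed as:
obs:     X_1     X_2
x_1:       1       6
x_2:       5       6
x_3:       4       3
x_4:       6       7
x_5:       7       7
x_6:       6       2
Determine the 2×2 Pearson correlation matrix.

Step 1 — column means:
  mean(X_1) = (1 + 5 + 4 + 6 + 7 + 6) / 6 = 29/6 = 4.8333
  mean(X_2) = (6 + 6 + 3 + 7 + 7 + 2) / 6 = 31/6 = 5.1667

Step 2 — sample variances and covariances s[i,j] = (1/(n-1)) · Σ_k (x_{k,i} - mean_i) · (x_{k,j} - mean_j), with n-1 = 5:
  s[X_1,X_1] = ((-3.8333)·(-3.8333) + (0.1667)·(0.1667) + (-0.8333)·(-0.8333) + (1.1667)·(1.1667) + (2.1667)·(2.1667) + (1.1667)·(1.1667)) / 5 = 22.8333/5 = 4.5667
  s[X_1,X_2] = ((-3.8333)·(0.8333) + (0.1667)·(0.8333) + (-0.8333)·(-2.1667) + (1.1667)·(1.8333) + (2.1667)·(1.8333) + (1.1667)·(-3.1667)) / 5 = 1.1667/5 = 0.2333
  s[X_2,X_2] = ((0.8333)·(0.8333) + (0.8333)·(0.8333) + (-2.1667)·(-2.1667) + (1.8333)·(1.8333) + (1.8333)·(1.8333) + (-3.1667)·(-3.1667)) / 5 = 22.8333/5 = 4.5667
  Sample standard deviations s_i = √(s[i,i]):
  s(X_1) = √(4.5667) = 2.137
  s(X_2) = √(4.5667) = 2.137

Step 3 — r_{ij} = s_{ij} / (s_i · s_j):
  r[X_1,X_1] = 1 (diagonal).
  r[X_1,X_2] = 0.2333 / (2.137 · 2.137) = 0.2333 / 4.5667 = 0.0511
  r[X_2,X_2] = 1 (diagonal).

R is symmetric with unit diagonal. Assembling:

R = [[1, 0.0511],
 [0.0511, 1]]


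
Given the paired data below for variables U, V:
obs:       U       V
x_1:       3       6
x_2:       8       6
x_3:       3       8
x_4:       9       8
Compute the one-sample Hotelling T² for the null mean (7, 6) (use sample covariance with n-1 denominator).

Step 1 — sample mean vector:
  mean(U) = (3 + 8 + 3 + 9) / 4 = 23/4 = 5.75
  mean(V) = (6 + 6 + 8 + 8) / 4 = 28/4 = 7
  x̄ = (5.75, 7),  deviation x̄ - mu_0 = (5.75, 7) - (7, 6) = (-1.25, 1).

Step 2 — sample covariance matrix, S[i,j] = (1/(n-1)) · Σ_k (x_{k,i} - mean_i) · (x_{k,j} - mean_j), divisor n-1 = 3:
  S[U,U] = ((-2.75)·(-2.75) + (2.25)·(2.25) + (-2.75)·(-2.75) + (3.25)·(3.25)) / 3 = 30.75/3 = 10.25
  S[U,V] = ((-2.75)·(-1) + (2.25)·(-1) + (-2.75)·(1) + (3.25)·(1)) / 3 = 1/3 = 0.3333
  S[V,V] = ((-1)·(-1) + (-1)·(-1) + (1)·(1) + (1)·(1)) / 3 = 4/3 = 1.3333
  S = [[10.25, 0.3333],
 [0.3333, 1.3333]].

Step 3 — invert S. det(S) = 10.25·1.3333 - (0.3333)² = 13.5556.
  S^{-1} = (1/det) · [[d, -b], [-b, a]] = [[0.0984, -0.0246],
 [-0.0246, 0.7561]].

Step 4 — quadratic form (x̄ - mu_0)^T · S^{-1} · (x̄ - mu_0):
  S^{-1} · (x̄ - mu_0) = (-0.1475, 0.7869),
  (x̄ - mu_0)^T · [...] = (-1.25)·(-0.1475) + (1)·(0.7869) = 0.9713.

Step 5 — scale by n: T² = 4 · 0.9713 = 3.8852.

T² ≈ 3.8852


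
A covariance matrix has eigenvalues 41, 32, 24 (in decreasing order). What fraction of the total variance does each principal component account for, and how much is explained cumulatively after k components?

Step 1 — total variance = trace(Sigma) = Σ λ_i = 41 + 32 + 24 = 97.

Step 2 — fraction explained by component i = λ_i / Σ λ:
  PC1: 41/97 = 0.4227
  PC2: 32/97 = 0.3299
  PC3: 24/97 = 0.2474

Step 3 — cumulative fraction after k components = (λ_1 + ... + λ_k) / Σ λ:
  k = 1: 41/97 = 0.4227
  k = 2: (41 + 32)/97 = 73/97 = 0.7526
  k = 3: (41 + 32 + 24)/97 = 97/97 = 1

Summary (fraction, with percent):

explained: PC1 0.4227 (42.27%), PC2 0.3299 (32.99%), PC3 0.2474 (24.74%);  cumulative: 0.4227, 0.7526, 1


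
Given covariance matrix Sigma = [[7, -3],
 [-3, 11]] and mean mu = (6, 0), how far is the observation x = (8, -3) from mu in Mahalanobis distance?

Step 1 — centre the observation: (x - mu) = (2, -3).

Step 2 — invert Sigma. det(Sigma) = 7·11 - (-3)² = 68.
  Sigma^{-1} = (1/det) · [[d, -b], [-b, a]] = [[0.1618, 0.0441],
 [0.0441, 0.1029]].

Step 3 — form the quadratic (x - mu)^T · Sigma^{-1} · (x - mu):
  Sigma^{-1} · (x - mu) = (0.1912, -0.2206).
  (x - mu)^T · [Sigma^{-1} · (x - mu)] = (2)·(0.1912) + (-3)·(-0.2206) = 1.0441.

Step 4 — take square root: d = √(1.0441) ≈ 1.0218.

d(x, mu) = √(1.0441) ≈ 1.0218


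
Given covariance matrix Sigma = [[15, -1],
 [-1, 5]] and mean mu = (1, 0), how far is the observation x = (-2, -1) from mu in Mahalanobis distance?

Step 1 — centre the observation: (x - mu) = (-3, -1).

Step 2 — invert Sigma. det(Sigma) = 15·5 - (-1)² = 74.
  Sigma^{-1} = (1/det) · [[d, -b], [-b, a]] = [[0.0676, 0.0135],
 [0.0135, 0.2027]].

Step 3 — form the quadratic (x - mu)^T · Sigma^{-1} · (x - mu):
  Sigma^{-1} · (x - mu) = (-0.2162, -0.2432).
  (x - mu)^T · [Sigma^{-1} · (x - mu)] = (-3)·(-0.2162) + (-1)·(-0.2432) = 0.8919.

Step 4 — take square root: d = √(0.8919) ≈ 0.9444.

d(x, mu) = √(0.8919) ≈ 0.9444


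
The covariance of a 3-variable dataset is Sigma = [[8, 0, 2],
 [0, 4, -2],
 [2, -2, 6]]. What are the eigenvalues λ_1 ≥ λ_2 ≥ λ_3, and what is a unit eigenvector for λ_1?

Step 1 — characteristic polynomial p(λ) = det(λI - Sigma) = λ³ - tr·λ² + c_1·λ - det, where tr = trace, c_1 = sum of the principal 2×2 minors, det = det(Sigma):
  tr = 8 + 4 + 6 = 18,
  c_1 = (8·4 - (0)²) + (8·6 - (2)²) + (4·6 - (-2)²) = 32 + 44 + 20 = 96,
  det = 8·(4·6 - (-2)²) - (0)·((0)·6 - (-2)·(2)) + (2)·((0)·(-2) - 4·(2)) = 8·(20) - (0)·(4) + (2)·(-8) = 144.
  So p(λ) = λ³ - 18λ² + 96λ - 144.
Step 2 — look for an integer root (rational root theorem: any rational root is an integer divisor of 144). Testing λ = 6:
  p(6) = 216 - 648 + 576 - 144 = 0  ✓
  Dividing out (λ - 6): p(λ) = (λ - 6)(λ² - 12λ + 24).
Step 3 — remaining eigenvalues from the quadratic λ² - 12λ + 24 = 0:
  Δ = 12² - 4·24 = 144 - 96 = 48,  λ = (12 ± √48)/2 = (12 ± 6.9282)/2 ≈ 9.4641 or 2.5359.
  Sorted: λ_1 = 9.4641,  λ_2 = 6,  λ_3 = 2.5359  (check: sum = 18 = tr ✓).

Step 4 — unit eigenvector for λ_1 ≈ 9.4641: v spans the null space of (Sigma - λ_1 I), whose rows are
  r_1 = (-1.4641, 0, 2),  r_2 = (0, -5.4641, -2),  r_3 = (2, -2, -3.4641).
  v is orthogonal to every row, so take v ∝ r_1 × r_2 = ((0)·(-2) - (2)·(-5.4641), (2)·(0) - (-1.4641)·(-2), (-1.4641)·(-5.4641) - (0)·(0)) ≈ (10.9282, -2.9282, 8).
  Let u = (10.9282, -2.9282, 8).
  ||u|| = √((10.9282)² + (-2.9282)² + (8)²) = √(192) ≈ 13.8564,  v_1 = u/||u|| ≈ (0.7887, -0.2113, 0.5774) (||v_1|| = 1).

λ_1 = 9.4641,  λ_2 = 6,  λ_3 = 2.5359;  v_1 ≈ (0.7887, -0.2113, 0.5774)


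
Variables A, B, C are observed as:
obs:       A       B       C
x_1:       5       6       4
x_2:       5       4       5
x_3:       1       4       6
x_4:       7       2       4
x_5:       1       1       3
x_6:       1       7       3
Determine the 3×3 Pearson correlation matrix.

Step 1 — column means:
  mean(A) = (5 + 5 + 1 + 7 + 1 + 1) / 6 = 20/6 = 3.3333
  mean(B) = (6 + 4 + 4 + 2 + 1 + 7) / 6 = 24/6 = 4
  mean(C) = (4 + 5 + 6 + 4 + 3 + 3) / 6 = 25/6 = 4.1667

Step 2 — sample variances and covariances s[i,j] = (1/(n-1)) · Σ_k (x_{k,i} - mean_i) · (x_{k,j} - mean_j), with n-1 = 5:
  s[A,A] = ((1.6667)·(1.6667) + (1.6667)·(1.6667) + (-2.3333)·(-2.3333) + (3.6667)·(3.6667) + (-2.3333)·(-2.3333) + (-2.3333)·(-2.3333)) / 5 = 35.3333/5 = 7.0667
  s[A,B] = ((1.6667)·(2) + (1.6667)·(0) + (-2.3333)·(0) + (3.6667)·(-2) + (-2.3333)·(-3) + (-2.3333)·(3)) / 5 = -4/5 = -0.8
  s[A,C] = ((1.6667)·(-0.1667) + (1.6667)·(0.8333) + (-2.3333)·(1.8333) + (3.6667)·(-0.1667) + (-2.3333)·(-1.1667) + (-2.3333)·(-1.1667)) / 5 = 1.6667/5 = 0.3333
  s[B,B] = ((2)·(2) + (0)·(0) + (0)·(0) + (-2)·(-2) + (-3)·(-3) + (3)·(3)) / 5 = 26/5 = 5.2
  s[B,C] = ((2)·(-0.1667) + (0)·(0.8333) + (0)·(1.8333) + (-2)·(-0.1667) + (-3)·(-1.1667) + (3)·(-1.1667)) / 5 = 0/5 = 0
  s[C,C] = ((-0.1667)·(-0.1667) + (0.8333)·(0.8333) + (1.8333)·(1.8333) + (-0.1667)·(-0.1667) + (-1.1667)·(-1.1667) + (-1.1667)·(-1.1667)) / 5 = 6.8333/5 = 1.3667
  Sample standard deviations s_i = √(s[i,i]):
  s(A) = √(7.0667) = 2.6583
  s(B) = √(5.2) = 2.2804
  s(C) = √(1.3667) = 1.169

Step 3 — r_{ij} = s_{ij} / (s_i · s_j):
  r[A,A] = 1 (diagonal).
  r[A,B] = -0.8 / (2.6583 · 2.2804) = -0.8 / 6.0619 = -0.132
  r[A,C] = 0.3333 / (2.6583 · 1.169) = 0.3333 / 3.1077 = 0.1073
  r[B,B] = 1 (diagonal).
  r[B,C] = 0 / (2.2804 · 1.169) = 0 / 2.6658 = 0
  r[C,C] = 1 (diagonal).

R is symmetric with unit diagonal. Assembling:

R = [[1, -0.132, 0.1073],
 [-0.132, 1, 0],
 [0.1073, 0, 1]]


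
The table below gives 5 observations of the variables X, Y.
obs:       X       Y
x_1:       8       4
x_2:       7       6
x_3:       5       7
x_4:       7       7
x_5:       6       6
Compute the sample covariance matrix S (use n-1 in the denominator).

Step 1 — column means:
  mean(X) = (8 + 7 + 5 + 7 + 6) / 5 = 33/5 = 6.6
  mean(Y) = (4 + 6 + 7 + 7 + 6) / 5 = 30/5 = 6

Step 2 — sample covariance S[i,j] = (1/(n-1)) · Σ_k (x_{k,i} - mean_i) · (x_{k,j} - mean_j), with n-1 = 4.
  S[X,X] = ((1.4)·(1.4) + (0.4)·(0.4) + (-1.6)·(-1.6) + (0.4)·(0.4) + (-0.6)·(-0.6)) / 4 = 5.2/4 = 1.3
  S[X,Y] = ((1.4)·(-2) + (0.4)·(0) + (-1.6)·(1) + (0.4)·(1) + (-0.6)·(0)) / 4 = -4/4 = -1
  S[Y,Y] = ((-2)·(-2) + (0)·(0) + (1)·(1) + (1)·(1) + (0)·(0)) / 4 = 6/4 = 1.5

S is symmetric (S[j,i] = S[i,j]). Assembling:

S = [[1.3, -1],
 [-1, 1.5]]


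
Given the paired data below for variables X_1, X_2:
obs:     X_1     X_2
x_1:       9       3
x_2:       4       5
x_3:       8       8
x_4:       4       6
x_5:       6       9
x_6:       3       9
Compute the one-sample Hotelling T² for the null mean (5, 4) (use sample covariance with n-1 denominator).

Step 1 — sample mean vector:
  mean(X_1) = (9 + 4 + 8 + 4 + 6 + 3) / 6 = 34/6 = 5.6667
  mean(X_2) = (3 + 5 + 8 + 6 + 9 + 9) / 6 = 40/6 = 6.6667
  x̄ = (5.6667, 6.6667),  deviation x̄ - mu_0 = (5.6667, 6.6667) - (5, 4) = (0.6667, 2.6667).

Step 2 — sample covariance matrix, S[i,j] = (1/(n-1)) · Σ_k (x_{k,i} - mean_i) · (x_{k,j} - mean_j), divisor n-1 = 5:
  S[X_1,X_1] = ((3.3333)·(3.3333) + (-1.6667)·(-1.6667) + (2.3333)·(2.3333) + (-1.6667)·(-1.6667) + (0.3333)·(0.3333) + (-2.6667)·(-2.6667)) / 5 = 29.3333/5 = 5.8667
  S[X_1,X_2] = ((3.3333)·(-3.6667) + (-1.6667)·(-1.6667) + (2.3333)·(1.3333) + (-1.6667)·(-0.6667) + (0.3333)·(2.3333) + (-2.6667)·(2.3333)) / 5 = -10.6667/5 = -2.1333
  S[X_2,X_2] = ((-3.6667)·(-3.6667) + (-1.6667)·(-1.6667) + (1.3333)·(1.3333) + (-0.6667)·(-0.6667) + (2.3333)·(2.3333) + (2.3333)·(2.3333)) / 5 = 29.3333/5 = 5.8667
  S = [[5.8667, -2.1333],
 [-2.1333, 5.8667]].

Step 3 — invert S. det(S) = 5.8667·5.8667 - (-2.1333)² = 29.8667.
  S^{-1} = (1/det) · [[d, -b], [-b, a]] = [[0.1964, 0.0714],
 [0.0714, 0.1964]].

Step 4 — quadratic form (x̄ - mu_0)^T · S^{-1} · (x̄ - mu_0):
  S^{-1} · (x̄ - mu_0) = (0.3214, 0.5714),
  (x̄ - mu_0)^T · [...] = (0.6667)·(0.3214) + (2.6667)·(0.5714) = 1.7381.

Step 5 — scale by n: T² = 6 · 1.7381 = 10.4286.

T² ≈ 10.4286


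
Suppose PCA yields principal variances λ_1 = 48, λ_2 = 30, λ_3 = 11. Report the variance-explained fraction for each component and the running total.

Step 1 — total variance = trace(Sigma) = Σ λ_i = 48 + 30 + 11 = 89.

Step 2 — fraction explained by component i = λ_i / Σ λ:
  PC1: 48/89 = 0.5393
  PC2: 30/89 = 0.3371
  PC3: 11/89 = 0.1236

Step 3 — cumulative fraction after k components = (λ_1 + ... + λ_k) / Σ λ:
  k = 1: 48/89 = 0.5393
  k = 2: (48 + 30)/89 = 78/89 = 0.8764
  k = 3: (48 + 30 + 11)/89 = 89/89 = 1

Summary (fraction, with percent):

explained: PC1 0.5393 (53.93%), PC2 0.3371 (33.71%), PC3 0.1236 (12.36%);  cumulative: 0.5393, 0.8764, 1


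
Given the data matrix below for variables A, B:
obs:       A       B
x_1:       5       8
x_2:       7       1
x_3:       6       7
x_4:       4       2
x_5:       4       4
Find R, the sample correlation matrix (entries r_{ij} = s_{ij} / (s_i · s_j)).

Step 1 — column means:
  mean(A) = (5 + 7 + 6 + 4 + 4) / 5 = 26/5 = 5.2
  mean(B) = (8 + 1 + 7 + 2 + 4) / 5 = 22/5 = 4.4

Step 2 — sample variances and covariances s[i,j] = (1/(n-1)) · Σ_k (x_{k,i} - mean_i) · (x_{k,j} - mean_j), with n-1 = 4:
  s[A,A] = ((-0.2)·(-0.2) + (1.8)·(1.8) + (0.8)·(0.8) + (-1.2)·(-1.2) + (-1.2)·(-1.2)) / 4 = 6.8/4 = 1.7
  s[A,B] = ((-0.2)·(3.6) + (1.8)·(-3.4) + (0.8)·(2.6) + (-1.2)·(-2.4) + (-1.2)·(-0.4)) / 4 = -1.4/4 = -0.35
  s[B,B] = ((3.6)·(3.6) + (-3.4)·(-3.4) + (2.6)·(2.6) + (-2.4)·(-2.4) + (-0.4)·(-0.4)) / 4 = 37.2/4 = 9.3
  Sample standard deviations s_i = √(s[i,i]):
  s(A) = √(1.7) = 1.3038
  s(B) = √(9.3) = 3.0496

Step 3 — r_{ij} = s_{ij} / (s_i · s_j):
  r[A,A] = 1 (diagonal).
  r[A,B] = -0.35 / (1.3038 · 3.0496) = -0.35 / 3.9762 = -0.088
  r[B,B] = 1 (diagonal).

R is symmetric with unit diagonal. Assembling:

R = [[1, -0.088],
 [-0.088, 1]]


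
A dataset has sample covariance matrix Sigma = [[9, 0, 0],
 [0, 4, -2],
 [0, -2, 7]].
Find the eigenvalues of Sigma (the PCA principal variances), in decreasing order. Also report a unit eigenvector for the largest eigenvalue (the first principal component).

Step 1 — characteristic polynomial p(λ) = det(λI - Sigma) = λ³ - tr·λ² + c_1·λ - det, where tr = trace, c_1 = sum of the principal 2×2 minors, det = det(Sigma):
  tr = 9 + 4 + 7 = 20,
  c_1 = (9·4 - (0)²) + (9·7 - (0)²) + (4·7 - (-2)²) = 36 + 63 + 24 = 123,
  det = 9·(4·7 - (-2)²) - (0)·((0)·7 - (-2)·(0)) + (0)·((0)·(-2) - 4·(0)) = 9·(24) - (0)·(0) + (0)·(0) = 216.
  So p(λ) = λ³ - 20λ² + 123λ - 216.
Step 2 — look for an integer root (rational root theorem: any rational root is an integer divisor of 216). Testing λ = 3:
  p(3) = 27 - 180 + 369 - 216 = 0  ✓
  Dividing out (λ - 3): p(λ) = (λ - 3)(λ² - 17λ + 72).
Step 3 — remaining eigenvalues from the quadratic λ² - 17λ + 72 = 0:
  Δ = 17² - 4·72 = 289 - 288 = 1,  λ = (17 ± √1)/2 = (17 ± 1)/2 = 9 or 8.
  Sorted: λ_1 = 9,  λ_2 = 8,  λ_3 = 3  (check: sum = 20 = tr ✓).

Step 4 — unit eigenvector for λ_1 = 9: v spans the null space of (Sigma - λ_1 I), whose rows are
  r_1 = (0, 0, 0),  r_2 = (0, -5, -2),  r_3 = (0, -2, -2).
  v is orthogonal to every row, so take v ∝ r_2 × r_3 = ((-5)·(-2) - (-2)·(-2), (-2)·(0) - (0)·(-2), (0)·(-2) - (-5)·(0)) = (6, 0, 0).
  Rescale (divide by 6): u = (1, 0, 0).
  ||u|| = √((1)² + (0)² + (0)²) = √(1) = 1,  v_1 = u/||u|| ≈ (1, 0, 0) (||v_1|| = 1).

λ_1 = 9,  λ_2 = 8,  λ_3 = 3;  v_1 ≈ (1, 0, 0)
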